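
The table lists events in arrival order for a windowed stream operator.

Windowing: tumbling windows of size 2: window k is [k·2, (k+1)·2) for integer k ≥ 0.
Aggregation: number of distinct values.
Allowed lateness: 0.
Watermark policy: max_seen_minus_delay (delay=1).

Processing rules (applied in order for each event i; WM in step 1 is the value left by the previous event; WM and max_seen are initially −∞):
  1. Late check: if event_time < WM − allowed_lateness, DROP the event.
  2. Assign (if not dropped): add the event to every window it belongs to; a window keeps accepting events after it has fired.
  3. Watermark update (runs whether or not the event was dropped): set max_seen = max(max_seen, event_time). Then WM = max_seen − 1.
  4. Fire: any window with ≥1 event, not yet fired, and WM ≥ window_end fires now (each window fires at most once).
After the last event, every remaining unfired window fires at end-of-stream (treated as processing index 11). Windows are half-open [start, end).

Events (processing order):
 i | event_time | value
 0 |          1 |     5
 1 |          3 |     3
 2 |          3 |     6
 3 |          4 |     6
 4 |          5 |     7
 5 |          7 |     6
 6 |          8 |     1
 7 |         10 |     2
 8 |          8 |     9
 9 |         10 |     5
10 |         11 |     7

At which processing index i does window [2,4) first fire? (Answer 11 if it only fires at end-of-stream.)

4

i=0 t=1 v=5: → [0,2); WM=0
i=1 t=3 v=3: → [2,4); WM=2; [0,2) fires=1
i=2 t=3 v=6: → [2,4); WM=2
i=3 t=4 v=6: → [4,6); WM=3
i=4 t=5 v=7: → [4,6); WM=4; [2,4) fires=2
i=5 t=7 v=6: → [6,8); WM=6; [4,6) fires=2
i=6 t=8 v=1: → [8,10); WM=7
i=7 t=10 v=2: → [10,12); WM=9; [6,8) fires=1
i=8 t=8 v=9: DROP (t<9-0); WM=9
i=9 t=10 v=5: → [10,12); WM=9
i=10 t=11 v=7: → [10,12); WM=10; [8,10) fires=1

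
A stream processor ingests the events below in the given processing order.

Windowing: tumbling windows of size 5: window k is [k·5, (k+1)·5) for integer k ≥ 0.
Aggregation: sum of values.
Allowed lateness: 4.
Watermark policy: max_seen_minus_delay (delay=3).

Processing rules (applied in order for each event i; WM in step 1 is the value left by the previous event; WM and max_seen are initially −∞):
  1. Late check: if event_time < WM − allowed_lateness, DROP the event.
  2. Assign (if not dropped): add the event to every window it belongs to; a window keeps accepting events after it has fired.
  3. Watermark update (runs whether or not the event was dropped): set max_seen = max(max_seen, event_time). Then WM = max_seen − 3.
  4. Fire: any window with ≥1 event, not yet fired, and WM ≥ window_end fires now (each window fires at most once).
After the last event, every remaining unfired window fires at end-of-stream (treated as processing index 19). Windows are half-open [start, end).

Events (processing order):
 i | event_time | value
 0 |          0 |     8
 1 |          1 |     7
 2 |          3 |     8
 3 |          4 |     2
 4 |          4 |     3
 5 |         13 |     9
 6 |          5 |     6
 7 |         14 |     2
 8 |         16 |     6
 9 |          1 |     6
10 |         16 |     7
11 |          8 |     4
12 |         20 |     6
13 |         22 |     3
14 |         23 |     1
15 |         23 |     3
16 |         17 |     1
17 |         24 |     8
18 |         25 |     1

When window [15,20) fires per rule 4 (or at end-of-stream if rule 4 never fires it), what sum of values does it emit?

i=0 t=0 v=8: → [0,5); WM=-3
i=1 t=1 v=7: → [0,5); WM=-2
i=2 t=3 v=8: → [0,5); WM=0
i=3 t=4 v=2: → [0,5); WM=1
i=4 t=4 v=3: → [0,5); WM=1
i=5 t=13 v=9: → [10,15); WM=10; [0,5) fires=28
i=6 t=5 v=6: DROP (t<10-4); WM=10
i=7 t=14 v=2: → [10,15); WM=11
i=8 t=16 v=6: → [15,20); WM=13
i=9 t=1 v=6: DROP (t<13-4); WM=13
i=10 t=16 v=7: → [15,20); WM=13
i=11 t=8 v=4: DROP (t<13-4); WM=13
i=12 t=20 v=6: → [20,25); WM=17; [10,15) fires=11
i=13 t=22 v=3: → [20,25); WM=19
i=14 t=23 v=1: → [20,25); WM=20; [15,20) fires=13
i=15 t=23 v=3: → [20,25); WM=20
i=16 t=17 v=1: → [15,20); WM=20
i=17 t=24 v=8: → [20,25); WM=21
i=18 t=25 v=1: → [25,30); WM=22

13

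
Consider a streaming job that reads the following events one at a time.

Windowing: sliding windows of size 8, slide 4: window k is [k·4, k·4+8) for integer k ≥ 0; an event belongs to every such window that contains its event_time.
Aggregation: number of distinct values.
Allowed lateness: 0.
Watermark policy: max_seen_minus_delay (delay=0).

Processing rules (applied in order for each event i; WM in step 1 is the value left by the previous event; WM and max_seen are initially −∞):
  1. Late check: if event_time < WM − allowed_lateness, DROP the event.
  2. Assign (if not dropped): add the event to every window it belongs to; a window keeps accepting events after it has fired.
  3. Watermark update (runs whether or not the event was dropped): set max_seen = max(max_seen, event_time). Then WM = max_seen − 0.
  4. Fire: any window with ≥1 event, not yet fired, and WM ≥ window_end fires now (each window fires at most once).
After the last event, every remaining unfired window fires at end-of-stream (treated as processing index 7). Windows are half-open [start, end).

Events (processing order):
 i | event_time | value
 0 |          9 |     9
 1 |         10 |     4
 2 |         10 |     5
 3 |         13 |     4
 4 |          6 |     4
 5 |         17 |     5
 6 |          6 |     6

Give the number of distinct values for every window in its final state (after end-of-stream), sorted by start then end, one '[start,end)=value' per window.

[4,12)=3 [8,16)=3 [12,20)=2 [16,24)=1

i=0 t=9 v=9: → [8,16),[4,12); WM=9
i=1 t=10 v=4: → [8,16),[4,12); WM=10
i=2 t=10 v=5: → [8,16),[4,12); WM=10
i=3 t=13 v=4: → [12,20),[8,16); WM=13; [4,12) fires=3
i=4 t=6 v=4: DROP (t<13-0); WM=13
i=5 t=17 v=5: → [16,24),[12,20); WM=17; [8,16) fires=3
i=6 t=6 v=6: DROP (t<17-0); WM=17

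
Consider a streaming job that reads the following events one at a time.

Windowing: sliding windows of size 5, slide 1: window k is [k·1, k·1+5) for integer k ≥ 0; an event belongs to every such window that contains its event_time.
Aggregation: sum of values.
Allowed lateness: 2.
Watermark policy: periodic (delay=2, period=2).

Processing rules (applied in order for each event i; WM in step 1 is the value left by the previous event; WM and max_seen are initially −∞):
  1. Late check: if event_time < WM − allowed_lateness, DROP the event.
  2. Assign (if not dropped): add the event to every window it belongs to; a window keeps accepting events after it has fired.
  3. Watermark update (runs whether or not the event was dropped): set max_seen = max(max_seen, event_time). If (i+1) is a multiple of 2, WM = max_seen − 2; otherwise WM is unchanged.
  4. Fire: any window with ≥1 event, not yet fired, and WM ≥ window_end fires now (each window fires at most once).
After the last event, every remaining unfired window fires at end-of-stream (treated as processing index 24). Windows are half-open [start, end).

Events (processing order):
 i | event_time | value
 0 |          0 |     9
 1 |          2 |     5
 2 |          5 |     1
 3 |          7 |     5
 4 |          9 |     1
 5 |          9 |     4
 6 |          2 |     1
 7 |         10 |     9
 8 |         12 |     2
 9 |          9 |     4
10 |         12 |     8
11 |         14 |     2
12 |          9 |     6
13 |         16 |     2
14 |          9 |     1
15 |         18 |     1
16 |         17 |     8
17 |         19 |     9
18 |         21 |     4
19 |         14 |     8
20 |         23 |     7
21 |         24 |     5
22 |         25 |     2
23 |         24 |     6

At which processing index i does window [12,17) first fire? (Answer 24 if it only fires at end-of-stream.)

i=0 t=0 v=9: → [0,5); WM=−∞
i=1 t=2 v=5: → [2,7),[1,6),[0,5); WM=0
i=2 t=5 v=1: → [5,10),[4,9),[3,8),[2,7),[1,6); WM=0
i=3 t=7 v=5: → [7,12),[6,11),[5,10),[4,9),[3,8); WM=5; [0,5) fires=14
i=4 t=9 v=1: → [9,14),[8,13),[7,12),[6,11),[5,10); WM=5
i=5 t=9 v=4: → [9,14),[8,13),[7,12),[6,11),[5,10); WM=7; [1,6) fires=6 [2,7) fires=6
i=6 t=2 v=1: DROP (t<7-2); WM=7
i=7 t=10 v=9: → [10,15),[9,14),[8,13),[7,12),[6,11); WM=8; [3,8) fires=6
i=8 t=12 v=2: → [12,17),[11,16),[10,15),[9,14),[8,13); WM=8
i=9 t=9 v=4: → [9,14),[8,13),[7,12),[6,11),[5,10); WM=10; [4,9) fires=6 [5,10) fires=15
i=10 t=12 v=8: → [12,17),[11,16),[10,15),[9,14),[8,13); WM=10
i=11 t=14 v=2: → [14,19),[13,18),[12,17),[11,16),[10,15); WM=12; [6,11) fires=23 [7,12) fires=23
i=12 t=9 v=6: DROP (t<12-2); WM=12
i=13 t=16 v=2: → [16,21),[15,20),[14,19),[13,18),[12,17); WM=14; [8,13) fires=28 [9,14) fires=28
i=14 t=9 v=1: DROP (t<14-2); WM=14
i=15 t=18 v=1: → [18,23),[17,22),[16,21),[15,20),[14,19); WM=16; [10,15) fires=21 [11,16) fires=12
i=16 t=17 v=8: → [17,22),[16,21),[15,20),[14,19),[13,18); WM=16
i=17 t=19 v=9: → [19,24),[18,23),[17,22),[16,21),[15,20); WM=17; [12,17) fires=14
i=18 t=21 v=4: → [21,26),[20,25),[19,24),[18,23),[17,22); WM=17
i=19 t=14 v=8: DROP (t<17-2); WM=19; [13,18) fires=12 [14,19) fires=13
i=20 t=23 v=7: → [23,28),[22,27),[21,26),[20,25),[19,24); WM=19
i=21 t=24 v=5: → [24,29),[23,28),[22,27),[21,26),[20,25); WM=22; [15,20) fires=20 [16,21) fires=20 [17,22) fires=22
i=22 t=25 v=2: → [25,30),[24,29),[23,28),[22,27),[21,26); WM=22
i=23 t=24 v=6: → [24,29),[23,28),[22,27),[21,26),[20,25); WM=23; [18,23) fires=14

17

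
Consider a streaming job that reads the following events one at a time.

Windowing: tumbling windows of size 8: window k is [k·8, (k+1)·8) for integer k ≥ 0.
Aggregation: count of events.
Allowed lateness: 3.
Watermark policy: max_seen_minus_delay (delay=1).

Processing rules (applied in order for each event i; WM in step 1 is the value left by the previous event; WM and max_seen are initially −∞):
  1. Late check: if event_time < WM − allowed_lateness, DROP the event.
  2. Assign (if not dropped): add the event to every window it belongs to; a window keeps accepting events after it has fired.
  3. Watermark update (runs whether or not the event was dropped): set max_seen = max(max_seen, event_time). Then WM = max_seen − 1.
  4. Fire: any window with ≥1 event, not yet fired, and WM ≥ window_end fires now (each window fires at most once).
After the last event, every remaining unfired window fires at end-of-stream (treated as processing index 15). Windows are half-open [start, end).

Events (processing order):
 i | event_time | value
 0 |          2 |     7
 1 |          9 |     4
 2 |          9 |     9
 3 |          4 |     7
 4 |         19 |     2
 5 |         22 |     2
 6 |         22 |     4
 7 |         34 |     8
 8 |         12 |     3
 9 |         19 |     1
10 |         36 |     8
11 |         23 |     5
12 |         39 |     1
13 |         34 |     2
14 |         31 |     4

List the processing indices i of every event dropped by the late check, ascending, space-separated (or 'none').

3 8 9 11 13 14

i=0 t=2 v=7: → [0,8); WM=1
i=1 t=9 v=4: → [8,16); WM=8; [0,8) fires=1
i=2 t=9 v=9: → [8,16); WM=8
i=3 t=4 v=7: DROP (t<8-3); WM=8
i=4 t=19 v=2: → [16,24); WM=18; [8,16) fires=2
i=5 t=22 v=2: → [16,24); WM=21
i=6 t=22 v=4: → [16,24); WM=21
i=7 t=34 v=8: → [32,40); WM=33; [16,24) fires=3
i=8 t=12 v=3: DROP (t<33-3); WM=33
i=9 t=19 v=1: DROP (t<33-3); WM=33
i=10 t=36 v=8: → [32,40); WM=35
i=11 t=23 v=5: DROP (t<35-3); WM=35
i=12 t=39 v=1: → [32,40); WM=38
i=13 t=34 v=2: DROP (t<38-3); WM=38
i=14 t=31 v=4: DROP (t<38-3); WM=38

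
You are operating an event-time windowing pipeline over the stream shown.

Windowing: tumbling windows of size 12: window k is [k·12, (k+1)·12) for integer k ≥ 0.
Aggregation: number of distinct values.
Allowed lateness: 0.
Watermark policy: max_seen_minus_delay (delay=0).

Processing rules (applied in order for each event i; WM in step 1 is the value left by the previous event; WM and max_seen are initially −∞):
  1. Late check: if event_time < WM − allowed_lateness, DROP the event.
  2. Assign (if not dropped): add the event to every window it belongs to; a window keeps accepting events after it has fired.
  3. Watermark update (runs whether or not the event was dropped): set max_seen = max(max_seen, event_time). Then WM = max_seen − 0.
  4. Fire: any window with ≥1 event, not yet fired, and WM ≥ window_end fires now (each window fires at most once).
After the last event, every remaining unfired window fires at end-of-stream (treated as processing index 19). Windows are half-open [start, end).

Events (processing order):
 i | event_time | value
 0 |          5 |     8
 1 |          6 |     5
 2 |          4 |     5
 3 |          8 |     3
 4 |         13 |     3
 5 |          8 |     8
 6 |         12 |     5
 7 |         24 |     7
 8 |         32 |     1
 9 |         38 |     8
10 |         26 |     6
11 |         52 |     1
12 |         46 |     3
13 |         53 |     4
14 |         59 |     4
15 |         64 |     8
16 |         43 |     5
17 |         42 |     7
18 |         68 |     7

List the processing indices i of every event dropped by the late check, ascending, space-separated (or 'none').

2 5 6 10 12 16 17

i=0 t=5 v=8: → [0,12); WM=5
i=1 t=6 v=5: → [0,12); WM=6
i=2 t=4 v=5: DROP (t<6-0); WM=6
i=3 t=8 v=3: → [0,12); WM=8
i=4 t=13 v=3: → [12,24); WM=13; [0,12) fires=3
i=5 t=8 v=8: DROP (t<13-0); WM=13
i=6 t=12 v=5: DROP (t<13-0); WM=13
i=7 t=24 v=7: → [24,36); WM=24; [12,24) fires=1
i=8 t=32 v=1: → [24,36); WM=32
i=9 t=38 v=8: → [36,48); WM=38; [24,36) fires=2
i=10 t=26 v=6: DROP (t<38-0); WM=38
i=11 t=52 v=1: → [48,60); WM=52; [36,48) fires=1
i=12 t=46 v=3: DROP (t<52-0); WM=52
i=13 t=53 v=4: → [48,60); WM=53
i=14 t=59 v=4: → [48,60); WM=59
i=15 t=64 v=8: → [60,72); WM=64; [48,60) fires=2
i=16 t=43 v=5: DROP (t<64-0); WM=64
i=17 t=42 v=7: DROP (t<64-0); WM=64
i=18 t=68 v=7: → [60,72); WM=68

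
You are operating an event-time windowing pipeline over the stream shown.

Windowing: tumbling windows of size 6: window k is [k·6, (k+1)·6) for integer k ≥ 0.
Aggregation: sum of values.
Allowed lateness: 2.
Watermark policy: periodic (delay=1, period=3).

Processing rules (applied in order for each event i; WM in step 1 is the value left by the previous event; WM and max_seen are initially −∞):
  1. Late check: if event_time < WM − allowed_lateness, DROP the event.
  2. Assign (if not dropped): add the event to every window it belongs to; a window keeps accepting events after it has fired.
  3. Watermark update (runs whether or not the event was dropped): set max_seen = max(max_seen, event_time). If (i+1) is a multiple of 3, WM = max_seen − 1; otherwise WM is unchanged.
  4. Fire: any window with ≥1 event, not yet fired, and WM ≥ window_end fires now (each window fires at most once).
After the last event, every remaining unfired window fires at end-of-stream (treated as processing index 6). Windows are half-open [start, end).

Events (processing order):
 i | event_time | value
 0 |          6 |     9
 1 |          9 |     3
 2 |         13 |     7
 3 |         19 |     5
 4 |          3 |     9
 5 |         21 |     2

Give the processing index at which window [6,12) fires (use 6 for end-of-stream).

2

i=0 t=6 v=9: → [6,12); WM=−∞
i=1 t=9 v=3: → [6,12); WM=−∞
i=2 t=13 v=7: → [12,18); WM=12; [6,12) fires=12
i=3 t=19 v=5: → [18,24); WM=12
i=4 t=3 v=9: DROP (t<12-2); WM=12
i=5 t=21 v=2: → [18,24); WM=20; [12,18) fires=7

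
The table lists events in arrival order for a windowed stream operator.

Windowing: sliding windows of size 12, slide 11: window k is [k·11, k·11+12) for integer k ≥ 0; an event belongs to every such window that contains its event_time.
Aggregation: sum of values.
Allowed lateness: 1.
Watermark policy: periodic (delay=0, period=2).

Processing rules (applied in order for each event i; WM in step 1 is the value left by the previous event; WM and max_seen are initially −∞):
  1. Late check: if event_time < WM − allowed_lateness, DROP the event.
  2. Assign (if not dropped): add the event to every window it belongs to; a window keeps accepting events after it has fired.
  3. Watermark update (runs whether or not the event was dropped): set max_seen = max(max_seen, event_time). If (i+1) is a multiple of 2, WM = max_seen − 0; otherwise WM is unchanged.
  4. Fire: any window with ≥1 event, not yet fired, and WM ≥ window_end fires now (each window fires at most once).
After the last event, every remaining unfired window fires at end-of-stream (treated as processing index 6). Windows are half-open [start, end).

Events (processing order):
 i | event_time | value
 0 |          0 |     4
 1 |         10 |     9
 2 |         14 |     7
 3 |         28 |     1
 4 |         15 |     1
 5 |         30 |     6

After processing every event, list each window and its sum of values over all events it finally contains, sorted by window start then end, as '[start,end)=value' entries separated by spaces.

i=0 t=0 v=4: → [0,12); WM=−∞
i=1 t=10 v=9: → [0,12); WM=10
i=2 t=14 v=7: → [11,23); WM=10
i=3 t=28 v=1: → [22,34); WM=28; [0,12) fires=13 [11,23) fires=7
i=4 t=15 v=1: DROP (t<28-1); WM=28
i=5 t=30 v=6: → [22,34); WM=30

[0,12)=13 [11,23)=7 [22,34)=7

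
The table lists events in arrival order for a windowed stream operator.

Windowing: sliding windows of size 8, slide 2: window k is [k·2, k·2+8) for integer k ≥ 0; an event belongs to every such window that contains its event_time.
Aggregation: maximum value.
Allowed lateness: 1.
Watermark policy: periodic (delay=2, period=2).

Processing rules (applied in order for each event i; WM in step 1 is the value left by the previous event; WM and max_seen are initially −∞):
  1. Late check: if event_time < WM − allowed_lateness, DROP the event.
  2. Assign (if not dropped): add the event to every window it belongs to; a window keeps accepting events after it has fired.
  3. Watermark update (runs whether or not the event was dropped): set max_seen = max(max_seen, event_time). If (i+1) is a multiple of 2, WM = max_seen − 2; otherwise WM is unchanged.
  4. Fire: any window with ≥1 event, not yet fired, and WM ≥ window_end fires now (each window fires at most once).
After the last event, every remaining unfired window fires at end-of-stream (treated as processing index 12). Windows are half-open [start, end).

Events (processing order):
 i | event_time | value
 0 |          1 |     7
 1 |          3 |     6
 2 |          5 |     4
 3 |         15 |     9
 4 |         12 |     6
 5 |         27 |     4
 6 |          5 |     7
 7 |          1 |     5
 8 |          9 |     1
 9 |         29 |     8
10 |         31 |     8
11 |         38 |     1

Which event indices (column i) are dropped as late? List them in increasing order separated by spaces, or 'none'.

6 7 8

i=0 t=1 v=7: → [0,8); WM=−∞
i=1 t=3 v=6: → [2,10),[0,8); WM=1
i=2 t=5 v=4: → [4,12),[2,10),[0,8); WM=1
i=3 t=15 v=9: → [14,22),[12,20),[10,18),[8,16); WM=13; [0,8) fires=7 [2,10) fires=6 [4,12) fires=4
i=4 t=12 v=6: → [12,20),[10,18),[8,16),[6,14); WM=13
i=5 t=27 v=4: → [26,34),[24,32),[22,30),[20,28); WM=25; [6,14) fires=6 [8,16) fires=9 [10,18) fires=9 [12,20) fires=9 [14,22) fires=9
i=6 t=5 v=7: DROP (t<25-1); WM=25
i=7 t=1 v=5: DROP (t<25-1); WM=25
i=8 t=9 v=1: DROP (t<25-1); WM=25
i=9 t=29 v=8: → [28,36),[26,34),[24,32),[22,30); WM=27
i=10 t=31 v=8: → [30,38),[28,36),[26,34),[24,32); WM=27
i=11 t=38 v=1: → [38,46),[36,44),[34,42),[32,40); WM=36; [20,28) fires=4 [22,30) fires=8 [24,32) fires=8 [26,34) fires=8 [28,36) fires=8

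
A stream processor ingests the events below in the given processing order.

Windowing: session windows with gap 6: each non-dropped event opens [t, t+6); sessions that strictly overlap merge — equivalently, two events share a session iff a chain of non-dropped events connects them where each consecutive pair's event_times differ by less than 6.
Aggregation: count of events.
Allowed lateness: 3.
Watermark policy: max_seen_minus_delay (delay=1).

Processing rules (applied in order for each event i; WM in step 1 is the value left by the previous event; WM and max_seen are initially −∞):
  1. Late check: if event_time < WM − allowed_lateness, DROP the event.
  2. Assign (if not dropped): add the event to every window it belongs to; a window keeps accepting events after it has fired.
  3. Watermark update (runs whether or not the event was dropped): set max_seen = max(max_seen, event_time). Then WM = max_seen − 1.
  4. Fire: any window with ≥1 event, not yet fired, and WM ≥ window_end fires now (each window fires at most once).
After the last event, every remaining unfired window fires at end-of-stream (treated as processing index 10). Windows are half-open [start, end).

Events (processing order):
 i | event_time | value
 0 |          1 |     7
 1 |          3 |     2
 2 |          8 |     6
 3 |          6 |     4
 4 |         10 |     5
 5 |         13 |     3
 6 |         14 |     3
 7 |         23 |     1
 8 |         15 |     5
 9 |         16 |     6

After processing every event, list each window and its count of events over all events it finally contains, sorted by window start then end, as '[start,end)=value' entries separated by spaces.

[1,20)=7 [23,29)=1

i=0 t=1 v=7: → [1,7); WM=0
i=1 t=3 v=2: → [1,9); WM=2
i=2 t=8 v=6: → [1,14); WM=7
i=3 t=6 v=4: → [1,14); WM=7
i=4 t=10 v=5: → [1,16); WM=9
i=5 t=13 v=3: → [1,19); WM=12
i=6 t=14 v=3: → [1,20); WM=13
i=7 t=23 v=1: → [23,29); WM=22
i=8 t=15 v=5: DROP (t<22-3); WM=22
i=9 t=16 v=6: DROP (t<22-3); WM=22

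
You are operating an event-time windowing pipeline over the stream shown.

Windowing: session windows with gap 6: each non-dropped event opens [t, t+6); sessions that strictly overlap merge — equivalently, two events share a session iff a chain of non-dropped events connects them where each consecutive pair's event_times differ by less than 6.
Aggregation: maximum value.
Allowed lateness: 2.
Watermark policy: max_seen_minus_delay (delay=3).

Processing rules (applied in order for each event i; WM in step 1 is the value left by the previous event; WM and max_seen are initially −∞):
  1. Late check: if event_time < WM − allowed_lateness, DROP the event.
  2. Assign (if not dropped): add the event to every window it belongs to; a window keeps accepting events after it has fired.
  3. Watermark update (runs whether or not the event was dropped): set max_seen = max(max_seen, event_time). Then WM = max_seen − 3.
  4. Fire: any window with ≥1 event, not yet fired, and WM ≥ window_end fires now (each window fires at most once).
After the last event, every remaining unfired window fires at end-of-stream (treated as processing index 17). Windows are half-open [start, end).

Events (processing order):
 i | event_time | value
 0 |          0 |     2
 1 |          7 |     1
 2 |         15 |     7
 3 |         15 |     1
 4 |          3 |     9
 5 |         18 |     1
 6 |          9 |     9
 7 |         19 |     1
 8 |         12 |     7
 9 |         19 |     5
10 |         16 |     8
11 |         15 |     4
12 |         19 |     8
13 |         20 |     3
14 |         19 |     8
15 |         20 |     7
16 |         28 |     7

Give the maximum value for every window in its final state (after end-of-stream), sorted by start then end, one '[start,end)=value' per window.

i=0 t=0 v=2: → [0,6); WM=-3
i=1 t=7 v=1: → [7,13); WM=4
i=2 t=15 v=7: → [15,21); WM=12
i=3 t=15 v=1: → [15,21); WM=12
i=4 t=3 v=9: DROP (t<12-2); WM=12
i=5 t=18 v=1: → [15,24); WM=15
i=6 t=9 v=9: DROP (t<15-2); WM=15
i=7 t=19 v=1: → [15,25); WM=16
i=8 t=12 v=7: DROP (t<16-2); WM=16
i=9 t=19 v=5: → [15,25); WM=16
i=10 t=16 v=8: → [15,25); WM=16
i=11 t=15 v=4: → [15,25); WM=16
i=12 t=19 v=8: → [15,25); WM=16
i=13 t=20 v=3: → [15,26); WM=17
i=14 t=19 v=8: → [15,26); WM=17
i=15 t=20 v=7: → [15,26); WM=17
i=16 t=28 v=7: → [28,34); WM=25

[0,6)=2 [7,13)=1 [15,26)=8 [28,34)=7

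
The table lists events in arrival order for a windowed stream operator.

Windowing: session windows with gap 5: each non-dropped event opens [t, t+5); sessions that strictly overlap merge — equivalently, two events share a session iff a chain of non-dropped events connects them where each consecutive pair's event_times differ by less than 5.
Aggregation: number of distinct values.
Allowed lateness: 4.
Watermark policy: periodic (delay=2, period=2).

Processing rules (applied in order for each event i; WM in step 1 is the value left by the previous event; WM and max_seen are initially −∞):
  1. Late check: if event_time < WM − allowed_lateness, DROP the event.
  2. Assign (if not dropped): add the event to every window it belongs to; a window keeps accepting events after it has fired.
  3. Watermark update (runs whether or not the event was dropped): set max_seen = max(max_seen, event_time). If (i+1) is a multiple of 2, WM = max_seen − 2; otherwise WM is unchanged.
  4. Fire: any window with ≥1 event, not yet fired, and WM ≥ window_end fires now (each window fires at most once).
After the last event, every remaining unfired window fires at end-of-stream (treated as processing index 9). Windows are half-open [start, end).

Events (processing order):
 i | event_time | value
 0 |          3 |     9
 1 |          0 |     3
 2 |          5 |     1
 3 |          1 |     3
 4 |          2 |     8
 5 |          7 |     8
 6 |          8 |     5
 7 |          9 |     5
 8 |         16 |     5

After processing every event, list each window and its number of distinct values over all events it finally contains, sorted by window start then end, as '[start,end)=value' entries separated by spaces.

i=0 t=3 v=9: → [3,8); WM=−∞
i=1 t=0 v=3: → [0,8); WM=1
i=2 t=5 v=1: → [0,10); WM=1
i=3 t=1 v=3: → [0,10); WM=3
i=4 t=2 v=8: → [0,10); WM=3
i=5 t=7 v=8: → [0,12); WM=5
i=6 t=8 v=5: → [0,13); WM=5
i=7 t=9 v=5: → [0,14); WM=7
i=8 t=16 v=5: → [16,21); WM=7

[0,14)=5 [16,21)=1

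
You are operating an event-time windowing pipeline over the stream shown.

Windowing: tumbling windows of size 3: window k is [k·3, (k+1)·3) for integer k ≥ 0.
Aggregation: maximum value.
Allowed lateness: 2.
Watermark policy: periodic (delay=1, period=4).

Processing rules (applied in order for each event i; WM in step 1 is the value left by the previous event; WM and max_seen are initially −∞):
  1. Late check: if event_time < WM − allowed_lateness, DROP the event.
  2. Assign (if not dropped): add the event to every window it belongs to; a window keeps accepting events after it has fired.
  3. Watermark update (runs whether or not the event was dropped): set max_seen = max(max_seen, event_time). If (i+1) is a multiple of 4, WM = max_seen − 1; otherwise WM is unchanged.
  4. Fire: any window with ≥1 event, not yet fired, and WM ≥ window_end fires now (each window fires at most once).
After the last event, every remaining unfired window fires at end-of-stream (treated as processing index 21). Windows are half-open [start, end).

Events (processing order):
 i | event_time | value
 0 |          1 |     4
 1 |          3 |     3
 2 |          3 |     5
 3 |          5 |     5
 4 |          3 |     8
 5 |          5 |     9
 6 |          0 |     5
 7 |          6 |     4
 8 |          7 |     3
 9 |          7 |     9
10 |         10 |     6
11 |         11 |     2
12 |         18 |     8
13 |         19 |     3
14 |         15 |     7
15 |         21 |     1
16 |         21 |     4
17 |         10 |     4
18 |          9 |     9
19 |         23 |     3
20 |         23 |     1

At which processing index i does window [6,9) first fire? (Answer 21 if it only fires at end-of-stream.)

i=0 t=1 v=4: → [0,3); WM=−∞
i=1 t=3 v=3: → [3,6); WM=−∞
i=2 t=3 v=5: → [3,6); WM=−∞
i=3 t=5 v=5: → [3,6); WM=4; [0,3) fires=4
i=4 t=3 v=8: → [3,6); WM=4
i=5 t=5 v=9: → [3,6); WM=4
i=6 t=0 v=5: DROP (t<4-2); WM=4
i=7 t=6 v=4: → [6,9); WM=5
i=8 t=7 v=3: → [6,9); WM=5
i=9 t=7 v=9: → [6,9); WM=5
i=10 t=10 v=6: → [9,12); WM=5
i=11 t=11 v=2: → [9,12); WM=10; [3,6) fires=9 [6,9) fires=9
i=12 t=18 v=8: → [18,21); WM=10
i=13 t=19 v=3: → [18,21); WM=10
i=14 t=15 v=7: → [15,18); WM=10
i=15 t=21 v=1: → [21,24); WM=20; [9,12) fires=6 [15,18) fires=7
i=16 t=21 v=4: → [21,24); WM=20
i=17 t=10 v=4: DROP (t<20-2); WM=20
i=18 t=9 v=9: DROP (t<20-2); WM=20
i=19 t=23 v=3: → [21,24); WM=22; [18,21) fires=8
i=20 t=23 v=1: → [21,24); WM=22

11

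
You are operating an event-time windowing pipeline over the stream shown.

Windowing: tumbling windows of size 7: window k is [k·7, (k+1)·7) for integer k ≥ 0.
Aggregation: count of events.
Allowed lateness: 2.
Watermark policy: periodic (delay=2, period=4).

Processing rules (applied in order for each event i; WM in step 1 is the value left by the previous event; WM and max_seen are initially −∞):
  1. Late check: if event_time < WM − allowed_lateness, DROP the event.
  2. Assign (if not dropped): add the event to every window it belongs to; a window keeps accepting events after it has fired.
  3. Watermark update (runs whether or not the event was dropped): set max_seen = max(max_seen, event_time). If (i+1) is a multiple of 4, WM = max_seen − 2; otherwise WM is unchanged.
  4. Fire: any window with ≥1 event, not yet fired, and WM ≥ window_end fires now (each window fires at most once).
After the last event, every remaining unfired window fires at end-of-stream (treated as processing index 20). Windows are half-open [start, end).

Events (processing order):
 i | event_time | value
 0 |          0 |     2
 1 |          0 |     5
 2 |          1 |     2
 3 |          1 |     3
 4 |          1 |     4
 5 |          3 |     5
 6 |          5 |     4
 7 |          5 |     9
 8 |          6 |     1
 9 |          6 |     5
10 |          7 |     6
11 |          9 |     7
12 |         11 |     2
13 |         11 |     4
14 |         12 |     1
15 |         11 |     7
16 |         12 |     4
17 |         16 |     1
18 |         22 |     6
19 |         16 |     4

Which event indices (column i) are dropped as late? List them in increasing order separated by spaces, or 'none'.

none

i=0 t=0 v=2: → [0,7); WM=−∞
i=1 t=0 v=5: → [0,7); WM=−∞
i=2 t=1 v=2: → [0,7); WM=−∞
i=3 t=1 v=3: → [0,7); WM=-1
i=4 t=1 v=4: → [0,7); WM=-1
i=5 t=3 v=5: → [0,7); WM=-1
i=6 t=5 v=4: → [0,7); WM=-1
i=7 t=5 v=9: → [0,7); WM=3
i=8 t=6 v=1: → [0,7); WM=3
i=9 t=6 v=5: → [0,7); WM=3
i=10 t=7 v=6: → [7,14); WM=3
i=11 t=9 v=7: → [7,14); WM=7; [0,7) fires=10
i=12 t=11 v=2: → [7,14); WM=7
i=13 t=11 v=4: → [7,14); WM=7
i=14 t=12 v=1: → [7,14); WM=7
i=15 t=11 v=7: → [7,14); WM=10
i=16 t=12 v=4: → [7,14); WM=10
i=17 t=16 v=1: → [14,21); WM=10
i=18 t=22 v=6: → [21,28); WM=10
i=19 t=16 v=4: → [14,21); WM=20; [7,14) fires=7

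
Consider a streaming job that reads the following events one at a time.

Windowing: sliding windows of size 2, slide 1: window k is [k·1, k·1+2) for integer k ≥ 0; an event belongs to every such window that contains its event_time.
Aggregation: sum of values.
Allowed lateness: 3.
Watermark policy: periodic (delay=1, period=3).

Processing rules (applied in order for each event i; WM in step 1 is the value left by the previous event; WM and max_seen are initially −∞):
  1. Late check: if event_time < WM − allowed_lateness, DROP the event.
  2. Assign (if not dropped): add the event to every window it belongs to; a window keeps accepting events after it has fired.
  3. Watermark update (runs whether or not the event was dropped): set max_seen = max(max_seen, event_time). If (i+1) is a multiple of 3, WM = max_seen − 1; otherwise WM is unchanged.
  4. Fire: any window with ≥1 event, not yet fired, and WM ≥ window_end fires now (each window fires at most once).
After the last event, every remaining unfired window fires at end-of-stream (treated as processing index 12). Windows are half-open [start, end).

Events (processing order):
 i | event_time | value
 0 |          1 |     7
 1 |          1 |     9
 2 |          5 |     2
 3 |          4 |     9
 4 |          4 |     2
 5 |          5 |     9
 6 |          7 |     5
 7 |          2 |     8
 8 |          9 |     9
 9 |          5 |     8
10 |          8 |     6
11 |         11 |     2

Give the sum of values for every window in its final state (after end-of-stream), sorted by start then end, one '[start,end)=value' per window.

i=0 t=1 v=7: → [1,3),[0,2); WM=−∞
i=1 t=1 v=9: → [1,3),[0,2); WM=−∞
i=2 t=5 v=2: → [5,7),[4,6); WM=4; [0,2) fires=16 [1,3) fires=16
i=3 t=4 v=9: → [4,6),[3,5); WM=4
i=4 t=4 v=2: → [4,6),[3,5); WM=4
i=5 t=5 v=9: → [5,7),[4,6); WM=4
i=6 t=7 v=5: → [7,9),[6,8); WM=4
i=7 t=2 v=8: → [2,4),[1,3); WM=4; [2,4) fires=8
i=8 t=9 v=9: → [9,11),[8,10); WM=8; [3,5) fires=11 [4,6) fires=22 [5,7) fires=11 [6,8) fires=5
i=9 t=5 v=8: → [5,7),[4,6); WM=8
i=10 t=8 v=6: → [8,10),[7,9); WM=8
i=11 t=11 v=2: → [11,13),[10,12); WM=10; [7,9) fires=11 [8,10) fires=15

[0,2)=16 [1,3)=24 [2,4)=8 [3,5)=11 [4,6)=30 [5,7)=19 [6,8)=5 [7,9)=11 [8,10)=15 [9,11)=9 [10,12)=2 [11,13)=2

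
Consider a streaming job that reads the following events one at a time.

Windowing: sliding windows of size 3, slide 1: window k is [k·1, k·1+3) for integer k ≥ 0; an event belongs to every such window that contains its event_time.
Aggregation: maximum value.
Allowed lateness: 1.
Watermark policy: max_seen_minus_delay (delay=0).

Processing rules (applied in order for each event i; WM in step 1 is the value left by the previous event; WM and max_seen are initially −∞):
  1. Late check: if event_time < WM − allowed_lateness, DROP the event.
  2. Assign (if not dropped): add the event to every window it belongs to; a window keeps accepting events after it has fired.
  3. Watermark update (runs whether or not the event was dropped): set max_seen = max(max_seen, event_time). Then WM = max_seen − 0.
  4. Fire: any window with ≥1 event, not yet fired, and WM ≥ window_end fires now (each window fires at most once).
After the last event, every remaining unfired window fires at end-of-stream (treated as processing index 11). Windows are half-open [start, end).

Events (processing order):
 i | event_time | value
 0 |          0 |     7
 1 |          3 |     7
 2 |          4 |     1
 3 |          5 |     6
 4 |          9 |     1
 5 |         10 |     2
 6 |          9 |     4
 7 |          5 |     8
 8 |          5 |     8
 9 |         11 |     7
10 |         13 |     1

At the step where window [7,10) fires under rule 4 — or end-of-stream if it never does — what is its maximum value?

1

i=0 t=0 v=7: → [0,3); WM=0
i=1 t=3 v=7: → [3,6),[2,5),[1,4); WM=3; [0,3) fires=7
i=2 t=4 v=1: → [4,7),[3,6),[2,5); WM=4; [1,4) fires=7
i=3 t=5 v=6: → [5,8),[4,7),[3,6); WM=5; [2,5) fires=7
i=4 t=9 v=1: → [9,12),[8,11),[7,10); WM=9; [3,6) fires=7 [4,7) fires=6 [5,8) fires=6
i=5 t=10 v=2: → [10,13),[9,12),[8,11); WM=10; [7,10) fires=1
i=6 t=9 v=4: → [9,12),[8,11),[7,10); WM=10
i=7 t=5 v=8: DROP (t<10-1); WM=10
i=8 t=5 v=8: DROP (t<10-1); WM=10
i=9 t=11 v=7: → [11,14),[10,13),[9,12); WM=11; [8,11) fires=4
i=10 t=13 v=1: → [13,16),[12,15),[11,14); WM=13; [9,12) fires=7 [10,13) fires=7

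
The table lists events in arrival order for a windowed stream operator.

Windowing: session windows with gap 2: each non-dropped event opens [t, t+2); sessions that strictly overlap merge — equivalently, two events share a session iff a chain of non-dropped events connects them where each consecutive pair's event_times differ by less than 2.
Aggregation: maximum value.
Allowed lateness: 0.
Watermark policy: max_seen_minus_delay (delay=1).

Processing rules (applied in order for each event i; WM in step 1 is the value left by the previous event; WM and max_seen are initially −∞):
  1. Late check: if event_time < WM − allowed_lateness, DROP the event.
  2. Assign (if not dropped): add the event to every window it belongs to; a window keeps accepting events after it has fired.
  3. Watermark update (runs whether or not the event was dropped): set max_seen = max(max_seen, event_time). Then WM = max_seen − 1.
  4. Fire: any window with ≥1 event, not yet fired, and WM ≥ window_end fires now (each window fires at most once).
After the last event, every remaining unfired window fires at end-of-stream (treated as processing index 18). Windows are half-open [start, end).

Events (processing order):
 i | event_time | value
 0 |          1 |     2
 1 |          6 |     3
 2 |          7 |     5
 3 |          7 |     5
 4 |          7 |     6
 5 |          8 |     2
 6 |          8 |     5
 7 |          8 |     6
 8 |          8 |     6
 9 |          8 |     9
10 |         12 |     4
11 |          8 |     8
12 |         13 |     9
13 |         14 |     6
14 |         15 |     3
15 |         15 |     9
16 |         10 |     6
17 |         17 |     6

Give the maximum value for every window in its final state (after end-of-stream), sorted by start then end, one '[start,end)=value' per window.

[1,3)=2 [6,10)=9 [12,17)=9 [17,19)=6

i=0 t=1 v=2: → [1,3); WM=0
i=1 t=6 v=3: → [6,8); WM=5
i=2 t=7 v=5: → [6,9); WM=6
i=3 t=7 v=5: → [6,9); WM=6
i=4 t=7 v=6: → [6,9); WM=6
i=5 t=8 v=2: → [6,10); WM=7
i=6 t=8 v=5: → [6,10); WM=7
i=7 t=8 v=6: → [6,10); WM=7
i=8 t=8 v=6: → [6,10); WM=7
i=9 t=8 v=9: → [6,10); WM=7
i=10 t=12 v=4: → [12,14); WM=11
i=11 t=8 v=8: DROP (t<11-0); WM=11
i=12 t=13 v=9: → [12,15); WM=12
i=13 t=14 v=6: → [12,16); WM=13
i=14 t=15 v=3: → [12,17); WM=14
i=15 t=15 v=9: → [12,17); WM=14
i=16 t=10 v=6: DROP (t<14-0); WM=14
i=17 t=17 v=6: → [17,19); WM=16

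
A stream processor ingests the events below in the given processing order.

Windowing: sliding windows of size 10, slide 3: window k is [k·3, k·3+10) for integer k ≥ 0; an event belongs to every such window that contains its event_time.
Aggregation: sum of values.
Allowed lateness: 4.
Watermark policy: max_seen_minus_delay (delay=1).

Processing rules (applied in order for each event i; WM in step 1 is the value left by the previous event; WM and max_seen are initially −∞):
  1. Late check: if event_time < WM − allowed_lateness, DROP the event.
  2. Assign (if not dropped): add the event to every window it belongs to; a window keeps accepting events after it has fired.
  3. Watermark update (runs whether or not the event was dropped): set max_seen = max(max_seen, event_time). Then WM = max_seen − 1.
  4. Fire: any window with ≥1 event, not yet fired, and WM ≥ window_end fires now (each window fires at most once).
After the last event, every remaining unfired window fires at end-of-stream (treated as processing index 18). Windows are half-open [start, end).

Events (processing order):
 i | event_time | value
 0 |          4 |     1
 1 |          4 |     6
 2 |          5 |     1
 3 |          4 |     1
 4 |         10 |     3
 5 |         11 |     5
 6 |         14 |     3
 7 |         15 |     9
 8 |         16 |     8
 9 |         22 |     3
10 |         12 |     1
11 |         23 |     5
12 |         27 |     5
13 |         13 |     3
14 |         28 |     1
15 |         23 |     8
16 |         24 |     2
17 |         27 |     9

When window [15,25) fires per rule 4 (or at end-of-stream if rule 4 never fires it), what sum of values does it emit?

i=0 t=4 v=1: → [3,13),[0,10); WM=3
i=1 t=4 v=6: → [3,13),[0,10); WM=3
i=2 t=5 v=1: → [3,13),[0,10); WM=4
i=3 t=4 v=1: → [3,13),[0,10); WM=4
i=4 t=10 v=3: → [9,19),[6,16),[3,13); WM=9
i=5 t=11 v=5: → [9,19),[6,16),[3,13); WM=10; [0,10) fires=9
i=6 t=14 v=3: → [12,22),[9,19),[6,16); WM=13; [3,13) fires=17
i=7 t=15 v=9: → [15,25),[12,22),[9,19),[6,16); WM=14
i=8 t=16 v=8: → [15,25),[12,22),[9,19); WM=15
i=9 t=22 v=3: → [21,31),[18,28),[15,25); WM=21; [6,16) fires=20 [9,19) fires=28
i=10 t=12 v=1: DROP (t<21-4); WM=21
i=11 t=23 v=5: → [21,31),[18,28),[15,25); WM=22; [12,22) fires=20
i=12 t=27 v=5: → [27,37),[24,34),[21,31),[18,28); WM=26; [15,25) fires=25
i=13 t=13 v=3: DROP (t<26-4); WM=26
i=14 t=28 v=1: → [27,37),[24,34),[21,31); WM=27
i=15 t=23 v=8: → [21,31),[18,28),[15,25); WM=27
i=16 t=24 v=2: → [24,34),[21,31),[18,28),[15,25); WM=27
i=17 t=27 v=9: → [27,37),[24,34),[21,31),[18,28); WM=27

25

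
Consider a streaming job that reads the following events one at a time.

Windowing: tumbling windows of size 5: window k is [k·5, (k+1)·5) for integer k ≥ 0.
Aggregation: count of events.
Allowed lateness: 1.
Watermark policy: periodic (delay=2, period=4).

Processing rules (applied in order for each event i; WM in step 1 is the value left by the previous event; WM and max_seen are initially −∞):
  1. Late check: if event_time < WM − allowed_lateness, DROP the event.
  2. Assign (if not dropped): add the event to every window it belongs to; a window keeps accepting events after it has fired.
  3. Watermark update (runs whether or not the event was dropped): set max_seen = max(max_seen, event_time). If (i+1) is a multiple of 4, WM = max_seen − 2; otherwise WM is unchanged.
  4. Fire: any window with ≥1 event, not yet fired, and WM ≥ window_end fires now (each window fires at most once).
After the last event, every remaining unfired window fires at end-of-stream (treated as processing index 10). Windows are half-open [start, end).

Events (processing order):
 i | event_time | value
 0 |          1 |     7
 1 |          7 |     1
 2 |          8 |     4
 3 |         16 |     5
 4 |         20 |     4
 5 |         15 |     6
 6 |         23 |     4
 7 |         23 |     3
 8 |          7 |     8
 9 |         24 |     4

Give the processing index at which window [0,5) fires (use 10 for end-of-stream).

i=0 t=1 v=7: → [0,5); WM=−∞
i=1 t=7 v=1: → [5,10); WM=−∞
i=2 t=8 v=4: → [5,10); WM=−∞
i=3 t=16 v=5: → [15,20); WM=14; [0,5) fires=1 [5,10) fires=2
i=4 t=20 v=4: → [20,25); WM=14
i=5 t=15 v=6: → [15,20); WM=14
i=6 t=23 v=4: → [20,25); WM=14
i=7 t=23 v=3: → [20,25); WM=21; [15,20) fires=2
i=8 t=7 v=8: DROP (t<21-1); WM=21
i=9 t=24 v=4: → [20,25); WM=21

3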